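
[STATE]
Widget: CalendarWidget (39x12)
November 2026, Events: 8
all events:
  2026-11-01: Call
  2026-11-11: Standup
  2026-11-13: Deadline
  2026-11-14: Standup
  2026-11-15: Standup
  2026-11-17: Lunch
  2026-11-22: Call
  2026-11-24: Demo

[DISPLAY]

             November 2026             
Mo Tu We Th Fr Sa Su                   
                   1*                  
 2  3  4  5  6  7  8                   
 9 10 11* 12 13* 14* 15*               
16 17* 18 19 20 21 22*                 
23 24* 25 26 27 28 29                  
30                                     
                                       
                                       
                                       
                                       


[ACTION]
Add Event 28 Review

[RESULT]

             November 2026             
Mo Tu We Th Fr Sa Su                   
                   1*                  
 2  3  4  5  6  7  8                   
 9 10 11* 12 13* 14* 15*               
16 17* 18 19 20 21 22*                 
23 24* 25 26 27 28* 29                 
30                                     
                                       
                                       
                                       
                                       


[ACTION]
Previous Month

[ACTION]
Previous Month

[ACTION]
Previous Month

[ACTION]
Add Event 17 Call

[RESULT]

              August 2026              
Mo Tu We Th Fr Sa Su                   
                1  2                   
 3  4  5  6  7  8  9                   
10 11 12 13 14 15 16                   
17* 18 19 20 21 22 23                  
24 25 26 27 28 29 30                   
31                                     
                                       
                                       
                                       
                                       


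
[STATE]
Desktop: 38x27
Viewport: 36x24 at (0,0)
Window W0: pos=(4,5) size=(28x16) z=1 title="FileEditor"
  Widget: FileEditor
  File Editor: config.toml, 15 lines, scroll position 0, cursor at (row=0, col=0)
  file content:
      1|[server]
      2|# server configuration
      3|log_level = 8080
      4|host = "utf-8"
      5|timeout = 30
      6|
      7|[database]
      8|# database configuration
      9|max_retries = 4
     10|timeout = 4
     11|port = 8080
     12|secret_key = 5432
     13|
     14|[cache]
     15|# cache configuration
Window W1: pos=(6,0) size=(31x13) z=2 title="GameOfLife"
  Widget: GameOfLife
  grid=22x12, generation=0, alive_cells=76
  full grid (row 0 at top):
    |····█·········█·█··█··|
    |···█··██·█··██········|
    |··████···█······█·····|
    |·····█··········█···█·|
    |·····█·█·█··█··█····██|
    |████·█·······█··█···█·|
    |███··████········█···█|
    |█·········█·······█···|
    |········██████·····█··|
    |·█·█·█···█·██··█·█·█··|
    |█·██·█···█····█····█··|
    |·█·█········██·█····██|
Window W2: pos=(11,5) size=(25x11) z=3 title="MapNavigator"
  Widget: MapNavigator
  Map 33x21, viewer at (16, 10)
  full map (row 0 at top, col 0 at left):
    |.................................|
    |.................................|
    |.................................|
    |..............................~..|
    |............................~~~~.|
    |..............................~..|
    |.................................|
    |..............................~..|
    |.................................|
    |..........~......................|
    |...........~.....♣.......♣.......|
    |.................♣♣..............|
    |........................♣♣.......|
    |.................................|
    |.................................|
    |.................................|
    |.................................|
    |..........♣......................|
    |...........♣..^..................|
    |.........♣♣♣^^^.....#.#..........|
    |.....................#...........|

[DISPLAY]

      ┏━━━━━━━━━━━━━━━━━━━━━━━━━━━━━
      ┃ GameOfLife                  
      ┠─────────────────────────────
      ┃Gen: 0                       
      ┃··████···█······█·····       
    ┏━┃····┏━━━━━━━━━━━━━━━━━━━━━━━┓
    ┃ ┃····┃ MapNavigator          ┃
    ┠─┃████┠───────────────────────┨
    ┃█┃███·┃.......................┃
    ┃#┃█···┃.......................┃
    ┃l┃····┃.....~.................┃
    ┃h┃·█·█┃......~....@♣.......♣..┃
    ┃t┗━━━━┃............♣♣.........┃
    ┃      ┃...................♣♣..┃
    ┃[datab┃.......................┃
    ┃# data┗━━━━━━━━━━━━━━━━━━━━━━━┛
    ┃max_retries = 4          ░┃    
    ┃timeout = 4              ░┃    
    ┃port = 8080              ░┃    
    ┃secret_key = 5432        ▼┃    
    ┗━━━━━━━━━━━━━━━━━━━━━━━━━━┛    
                                    
                                    
                                    


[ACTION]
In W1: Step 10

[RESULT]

      ┏━━━━━━━━━━━━━━━━━━━━━━━━━━━━━
      ┃ GameOfLife                  
      ┠─────────────────────────────
      ┃Gen: 10                      
      ┃·██·····█···········██       
    ┏━┃█···┏━━━━━━━━━━━━━━━━━━━━━━━┓
    ┃ ┃███·┃ MapNavigator          ┃
    ┠─┃·███┠───────────────────────┨
    ┃█┃···█┃.......................┃
    ┃#┃·██·┃.......................┃
    ┃l┃·██·┃.....~.................┃
    ┃h┃██··┃......~....@♣.......♣..┃
    ┃t┗━━━━┃............♣♣.........┃
    ┃      ┃...................♣♣..┃
    ┃[datab┃.......................┃
    ┃# data┗━━━━━━━━━━━━━━━━━━━━━━━┛
    ┃max_retries = 4          ░┃    
    ┃timeout = 4              ░┃    
    ┃port = 8080              ░┃    
    ┃secret_key = 5432        ▼┃    
    ┗━━━━━━━━━━━━━━━━━━━━━━━━━━┛    
                                    
                                    
                                    


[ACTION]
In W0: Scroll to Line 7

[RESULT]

      ┏━━━━━━━━━━━━━━━━━━━━━━━━━━━━━
      ┃ GameOfLife                  
      ┠─────────────────────────────
      ┃Gen: 10                      
      ┃·██·····█···········██       
    ┏━┃█···┏━━━━━━━━━━━━━━━━━━━━━━━┓
    ┃ ┃███·┃ MapNavigator          ┃
    ┠─┃·███┠───────────────────────┨
    ┃h┃···█┃.......................┃
    ┃t┃·██·┃.......................┃
    ┃ ┃·██·┃.....~.................┃
    ┃[┃██··┃......~....@♣.......♣..┃
    ┃#┗━━━━┃............♣♣.........┃
    ┃max_re┃...................♣♣..┃
    ┃timeou┃.......................┃
    ┃port =┗━━━━━━━━━━━━━━━━━━━━━━━┛
    ┃secret_key = 5432        ░┃    
    ┃                         ░┃    
    ┃[cache]                  █┃    
    ┃# cache configuration    ▼┃    
    ┗━━━━━━━━━━━━━━━━━━━━━━━━━━┛    
                                    
                                    
                                    


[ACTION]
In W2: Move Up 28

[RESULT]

      ┏━━━━━━━━━━━━━━━━━━━━━━━━━━━━━
      ┃ GameOfLife                  
      ┠─────────────────────────────
      ┃Gen: 10                      
      ┃·██·····█···········██       
    ┏━┃█···┏━━━━━━━━━━━━━━━━━━━━━━━┓
    ┃ ┃███·┃ MapNavigator          ┃
    ┠─┃·███┠───────────────────────┨
    ┃h┃···█┃                       ┃
    ┃t┃·██·┃                       ┃
    ┃ ┃·██·┃                       ┃
    ┃[┃██··┃...........@...........┃
    ┃#┗━━━━┃.......................┃
    ┃max_re┃.......................┃
    ┃timeou┃.......................┃
    ┃port =┗━━━━━━━━━━━━━━━━━━━━━━━┛
    ┃secret_key = 5432        ░┃    
    ┃                         ░┃    
    ┃[cache]                  █┃    
    ┃# cache configuration    ▼┃    
    ┗━━━━━━━━━━━━━━━━━━━━━━━━━━┛    
                                    
                                    
                                    


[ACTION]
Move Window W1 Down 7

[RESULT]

                                    
                                    
                                    
                                    
                                    
    ┏━━━━━━┏━━━━━━━━━━━━━━━━━━━━━━━┓
    ┃ FileE┃ MapNavigator          ┃
    ┠─┏━━━━┠───────────────────────┨
    ┃h┃ Gam┃                       ┃
    ┃t┠────┃                       ┃
    ┃ ┃Gen:┃                       ┃
    ┃[┃·██·┃...........@...........┃
    ┃#┃█···┃.......................┃
    ┃m┃███·┃.......................┃
    ┃t┃·███┃.......................┃
    ┃p┃···█┗━━━━━━━━━━━━━━━━━━━━━━━┛
    ┃s┃·██···········█···█···       
    ┃ ┃·██·█·········█·█·····       
    ┃[┃██··██················       
    ┃#┗━━━━━━━━━━━━━━━━━━━━━━━━━━━━━
    ┗━━━━━━━━━━━━━━━━━━━━━━━━━━┛    
                                    
                                    
                                    


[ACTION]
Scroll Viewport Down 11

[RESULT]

                                    
                                    
    ┏━━━━━━┏━━━━━━━━━━━━━━━━━━━━━━━┓
    ┃ FileE┃ MapNavigator          ┃
    ┠─┏━━━━┠───────────────────────┨
    ┃h┃ Gam┃                       ┃
    ┃t┠────┃                       ┃
    ┃ ┃Gen:┃                       ┃
    ┃[┃·██·┃...........@...........┃
    ┃#┃█···┃.......................┃
    ┃m┃███·┃.......................┃
    ┃t┃·███┃.......................┃
    ┃p┃···█┗━━━━━━━━━━━━━━━━━━━━━━━┛
    ┃s┃·██···········█···█···       
    ┃ ┃·██·█·········█·█·····       
    ┃[┃██··██················       
    ┃#┗━━━━━━━━━━━━━━━━━━━━━━━━━━━━━
    ┗━━━━━━━━━━━━━━━━━━━━━━━━━━┛    
                                    
                                    
                                    
                                    
                                    
                                    


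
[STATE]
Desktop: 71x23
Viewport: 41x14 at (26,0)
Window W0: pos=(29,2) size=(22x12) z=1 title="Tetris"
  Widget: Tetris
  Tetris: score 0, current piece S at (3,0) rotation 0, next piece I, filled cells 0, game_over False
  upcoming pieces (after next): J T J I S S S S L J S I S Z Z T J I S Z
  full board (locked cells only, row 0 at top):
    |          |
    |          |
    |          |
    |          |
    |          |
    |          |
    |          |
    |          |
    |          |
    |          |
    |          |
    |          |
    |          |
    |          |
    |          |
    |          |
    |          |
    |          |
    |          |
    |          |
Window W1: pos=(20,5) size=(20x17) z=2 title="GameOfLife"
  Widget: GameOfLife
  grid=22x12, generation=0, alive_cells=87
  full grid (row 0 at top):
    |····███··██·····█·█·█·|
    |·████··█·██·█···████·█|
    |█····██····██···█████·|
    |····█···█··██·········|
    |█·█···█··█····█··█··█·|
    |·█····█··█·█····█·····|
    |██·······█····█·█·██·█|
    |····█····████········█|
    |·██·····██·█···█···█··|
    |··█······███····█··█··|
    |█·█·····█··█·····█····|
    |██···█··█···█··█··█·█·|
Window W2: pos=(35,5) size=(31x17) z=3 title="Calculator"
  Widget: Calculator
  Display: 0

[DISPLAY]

                                         
                                         
   ┏━━━━━━━━━━━━━━━━━━━━┓                
   ┃ Tetris             ┃                
   ┠────────────────────┨                
━━━━━━━━━┏━━━━━━━━━━━━━━━━━━━━━━━━━━━━━┓ 
OfLife   ┃ Calculator                  ┃ 
─────────┠─────────────────────────────┨ 
0        ┃                            0┃ 
··██·····┃┌───┬───┬───┬───┐            ┃ 
█·██·█···┃│ 7 │ 8 │ 9 │ ÷ │            ┃ 
····██···┃├───┼───┼───┼───┤            ┃ 
·█··██···┃│ 4 │ 5 │ 6 │ × │            ┃ 
··█····█·┃├───┼───┼───┼───┤            ┃ 


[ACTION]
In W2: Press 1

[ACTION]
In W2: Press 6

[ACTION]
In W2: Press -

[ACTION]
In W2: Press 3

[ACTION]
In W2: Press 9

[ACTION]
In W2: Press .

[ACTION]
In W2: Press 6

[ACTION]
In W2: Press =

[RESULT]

                                         
                                         
   ┏━━━━━━━━━━━━━━━━━━━━┓                
   ┃ Tetris             ┃                
   ┠────────────────────┨                
━━━━━━━━━┏━━━━━━━━━━━━━━━━━━━━━━━━━━━━━┓ 
OfLife   ┃ Calculator                  ┃ 
─────────┠─────────────────────────────┨ 
0        ┃                        -23.6┃ 
··██·····┃┌───┬───┬───┬───┐            ┃ 
█·██·█···┃│ 7 │ 8 │ 9 │ ÷ │            ┃ 
····██···┃├───┼───┼───┼───┤            ┃ 
·█··██···┃│ 4 │ 5 │ 6 │ × │            ┃ 
··█····█·┃├───┼───┼───┼───┤            ┃ 


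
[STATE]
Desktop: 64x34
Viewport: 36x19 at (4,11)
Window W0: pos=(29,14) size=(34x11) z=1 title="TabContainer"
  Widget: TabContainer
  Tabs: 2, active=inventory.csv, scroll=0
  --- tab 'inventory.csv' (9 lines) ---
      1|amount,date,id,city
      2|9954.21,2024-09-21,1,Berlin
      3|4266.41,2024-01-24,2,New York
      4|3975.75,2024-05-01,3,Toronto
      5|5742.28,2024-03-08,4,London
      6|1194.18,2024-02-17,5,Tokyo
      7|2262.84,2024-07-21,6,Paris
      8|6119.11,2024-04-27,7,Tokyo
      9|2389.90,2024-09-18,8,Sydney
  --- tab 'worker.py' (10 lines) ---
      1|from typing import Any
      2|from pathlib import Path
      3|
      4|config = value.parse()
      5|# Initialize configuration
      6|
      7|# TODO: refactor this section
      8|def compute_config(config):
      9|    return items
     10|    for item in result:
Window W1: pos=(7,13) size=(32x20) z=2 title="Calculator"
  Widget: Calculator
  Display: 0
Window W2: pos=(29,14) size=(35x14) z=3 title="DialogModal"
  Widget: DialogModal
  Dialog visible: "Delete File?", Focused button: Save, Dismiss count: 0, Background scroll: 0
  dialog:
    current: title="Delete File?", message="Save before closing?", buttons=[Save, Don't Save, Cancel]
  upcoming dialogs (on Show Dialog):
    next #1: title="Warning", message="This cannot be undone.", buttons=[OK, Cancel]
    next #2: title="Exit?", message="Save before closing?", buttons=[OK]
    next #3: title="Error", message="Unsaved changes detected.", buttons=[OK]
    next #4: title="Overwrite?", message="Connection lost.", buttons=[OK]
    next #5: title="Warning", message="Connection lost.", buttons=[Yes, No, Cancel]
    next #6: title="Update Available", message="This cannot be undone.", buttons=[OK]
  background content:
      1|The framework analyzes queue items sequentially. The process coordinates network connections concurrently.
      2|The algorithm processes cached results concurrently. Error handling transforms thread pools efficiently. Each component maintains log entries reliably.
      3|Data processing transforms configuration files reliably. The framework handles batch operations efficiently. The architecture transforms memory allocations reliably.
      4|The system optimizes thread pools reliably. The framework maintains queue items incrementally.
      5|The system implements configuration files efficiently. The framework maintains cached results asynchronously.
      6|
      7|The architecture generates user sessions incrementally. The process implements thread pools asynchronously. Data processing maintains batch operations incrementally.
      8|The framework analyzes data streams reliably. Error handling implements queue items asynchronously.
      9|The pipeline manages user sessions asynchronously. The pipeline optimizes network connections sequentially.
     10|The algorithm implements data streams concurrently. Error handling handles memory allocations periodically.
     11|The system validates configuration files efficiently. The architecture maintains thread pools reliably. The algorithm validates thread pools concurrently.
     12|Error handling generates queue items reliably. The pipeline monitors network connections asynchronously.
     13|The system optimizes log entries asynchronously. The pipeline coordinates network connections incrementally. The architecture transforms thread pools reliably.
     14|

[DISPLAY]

                                    
                                    
   ┏━━━━━━━━━━━━━━━━━━━━━━━━━━━━━━┓ 
   ┃ Calculator          ┏━━━━━━━━━━
   ┠─────────────────────┃ DialogMod
   ┃                     ┠──────────
   ┃┌───┬───┬───┬───┐    ┃The framew
   ┃│ 7 │ 8 │ 9 │ ÷ │    ┃The algori
   ┃├───┼───┼───┼───┤    ┃Da┌───────
   ┃│ 4 │ 5 │ 6 │ × │    ┃Th│       
   ┃├───┼───┼───┼───┤    ┃Th│    Sav
   ┃│ 1 │ 2 │ 3 │ - │    ┃  │[Save] 
   ┃├───┼───┼───┼───┤    ┃Th└───────
   ┃│ 0 │ . │ = │ + │    ┃The framew
   ┃├───┼───┼───┼───┤    ┃The pipeli
   ┃│ C │ MC│ MR│ M+│    ┃The algori
   ┃└───┴───┴───┴───┘    ┗━━━━━━━━━━
   ┃                              ┃ 
   ┃                              ┃ 


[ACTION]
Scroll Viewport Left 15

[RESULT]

                                    
                                    
       ┏━━━━━━━━━━━━━━━━━━━━━━━━━━━━
       ┃ Calculator          ┏━━━━━━
       ┠─────────────────────┃ Dialo
       ┃                     ┠──────
       ┃┌───┬───┬───┬───┐    ┃The fr
       ┃│ 7 │ 8 │ 9 │ ÷ │    ┃The al
       ┃├───┼───┼───┼───┤    ┃Da┌───
       ┃│ 4 │ 5 │ 6 │ × │    ┃Th│   
       ┃├───┼───┼───┼───┤    ┃Th│   
       ┃│ 1 │ 2 │ 3 │ - │    ┃  │[Sa
       ┃├───┼───┼───┼───┤    ┃Th└───
       ┃│ 0 │ . │ = │ + │    ┃The fr
       ┃├───┼───┼───┼───┤    ┃The pi
       ┃│ C │ MC│ MR│ M+│    ┃The al
       ┃└───┴───┴───┴───┘    ┗━━━━━━
       ┃                            
       ┃                            


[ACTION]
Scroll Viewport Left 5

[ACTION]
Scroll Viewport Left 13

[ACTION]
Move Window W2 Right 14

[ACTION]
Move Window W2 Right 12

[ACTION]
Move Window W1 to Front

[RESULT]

                                    
                                    
       ┏━━━━━━━━━━━━━━━━━━━━━━━━━━━━
       ┃ Calculator                 
       ┠────────────────────────────
       ┃                            
       ┃┌───┬───┬───┬───┐           
       ┃│ 7 │ 8 │ 9 │ ÷ │           
       ┃├───┼───┼───┼───┤           
       ┃│ 4 │ 5 │ 6 │ × │           
       ┃├───┼───┼───┼───┤           
       ┃│ 1 │ 2 │ 3 │ - │           
       ┃├───┼───┼───┼───┤           
       ┃│ 0 │ . │ = │ + │           
       ┃├───┼───┼───┼───┤           
       ┃│ C │ MC│ MR│ M+│           
       ┃└───┴───┴───┴───┘           
       ┃                            
       ┃                            


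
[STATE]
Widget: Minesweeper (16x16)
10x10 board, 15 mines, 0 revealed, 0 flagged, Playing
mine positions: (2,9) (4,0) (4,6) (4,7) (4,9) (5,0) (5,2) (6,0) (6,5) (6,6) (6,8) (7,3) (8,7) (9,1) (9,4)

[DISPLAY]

■■■■■■■■■■      
■■■■■■■■■■      
■■■■■■■■■■      
■■■■■■■■■■      
■■■■■■■■■■      
■■■■■■■■■■      
■■■■■■■■■■      
■■■■■■■■■■      
■■■■■■■■■■      
■■■■■■■■■■      
                
                
                
                
                
                


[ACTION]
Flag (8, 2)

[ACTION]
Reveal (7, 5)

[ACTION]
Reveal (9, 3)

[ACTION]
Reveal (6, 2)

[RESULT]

■■■■■■■■■■      
■■■■■■■■■■      
■■■■■■■■■■      
■■■■■■■■■■      
■■■■■■■■■■      
■■■■■■■■■■      
■■2■■■■■■■      
■■■■■2■■■■      
■■⚑■■■■■■■      
■■■1■■■■■■      
                
                
                
                
                
                


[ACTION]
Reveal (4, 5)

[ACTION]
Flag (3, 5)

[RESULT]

■■■■■■■■■■      
■■■■■■■■■■      
■■■■■■■■■■      
■■■■■⚑■■■■      
■■■■■1■■■■      
■■■■■■■■■■      
■■2■■■■■■■      
■■■■■2■■■■      
■■⚑■■■■■■■      
■■■1■■■■■■      
                
                
                
                
                
                


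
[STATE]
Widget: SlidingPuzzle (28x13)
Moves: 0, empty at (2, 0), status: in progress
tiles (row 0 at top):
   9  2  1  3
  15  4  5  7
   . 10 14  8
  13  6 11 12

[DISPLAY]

┌────┬────┬────┬────┐       
│  9 │  2 │  1 │  3 │       
├────┼────┼────┼────┤       
│ 15 │  4 │  5 │  7 │       
├────┼────┼────┼────┤       
│    │ 10 │ 14 │  8 │       
├────┼────┼────┼────┤       
│ 13 │  6 │ 11 │ 12 │       
└────┴────┴────┴────┘       
Moves: 0                    
                            
                            
                            


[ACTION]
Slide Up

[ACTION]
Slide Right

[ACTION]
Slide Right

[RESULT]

┌────┬────┬────┬────┐       
│  9 │  2 │  1 │  3 │       
├────┼────┼────┼────┤       
│ 15 │  4 │  5 │  7 │       
├────┼────┼────┼────┤       
│ 13 │ 10 │ 14 │  8 │       
├────┼────┼────┼────┤       
│    │  6 │ 11 │ 12 │       
└────┴────┴────┴────┘       
Moves: 1                    
                            
                            
                            


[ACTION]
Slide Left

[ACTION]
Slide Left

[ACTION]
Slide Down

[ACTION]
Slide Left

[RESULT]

┌────┬────┬────┬────┐       
│  9 │  2 │  1 │  3 │       
├────┼────┼────┼────┤       
│ 15 │  4 │  5 │  7 │       
├────┼────┼────┼────┤       
│ 13 │ 10 │  8 │    │       
├────┼────┼────┼────┤       
│  6 │ 11 │ 14 │ 12 │       
└────┴────┴────┴────┘       
Moves: 5                    
                            
                            
                            


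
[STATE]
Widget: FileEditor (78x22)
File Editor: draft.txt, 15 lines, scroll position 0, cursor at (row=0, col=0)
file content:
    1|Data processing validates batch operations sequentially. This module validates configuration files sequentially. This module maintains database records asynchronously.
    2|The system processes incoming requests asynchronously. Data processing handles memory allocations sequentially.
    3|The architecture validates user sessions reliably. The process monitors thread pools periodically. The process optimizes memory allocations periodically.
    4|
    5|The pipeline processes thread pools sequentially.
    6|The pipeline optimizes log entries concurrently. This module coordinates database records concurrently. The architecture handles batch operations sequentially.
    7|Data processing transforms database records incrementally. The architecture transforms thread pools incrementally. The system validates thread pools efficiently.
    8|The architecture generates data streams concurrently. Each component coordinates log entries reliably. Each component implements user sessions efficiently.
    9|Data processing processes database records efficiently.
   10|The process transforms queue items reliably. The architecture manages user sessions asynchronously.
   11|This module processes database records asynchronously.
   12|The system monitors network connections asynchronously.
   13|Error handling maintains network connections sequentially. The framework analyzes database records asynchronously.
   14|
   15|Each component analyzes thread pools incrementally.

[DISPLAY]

█ata processing validates batch operations sequentially. This module validate▲
The system processes incoming requests asynchronously. Data processing handle█
The architecture validates user sessions reliably. The process monitors threa░
                                                                             ░
The pipeline processes thread pools sequentially.                            ░
The pipeline optimizes log entries concurrently. This module coordinates data░
Data processing transforms database records incrementally. The architecture t░
The architecture generates data streams concurrently. Each component coordina░
Data processing processes database records efficiently.                      ░
The process transforms queue items reliably. The architecture manages user se░
This module processes database records asynchronously.                       ░
The system monitors network connections asynchronously.                      ░
Error handling maintains network connections sequentially. The framework anal░
                                                                             ░
Each component analyzes thread pools incrementally.                          ░
                                                                             ░
                                                                             ░
                                                                             ░
                                                                             ░
                                                                             ░
                                                                             ░
                                                                             ▼


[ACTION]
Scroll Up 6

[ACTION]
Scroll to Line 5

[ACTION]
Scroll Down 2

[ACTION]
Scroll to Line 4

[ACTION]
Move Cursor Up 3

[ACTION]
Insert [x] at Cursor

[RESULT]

x█ata processing validates batch operations sequentially. This module validat▲
The system processes incoming requests asynchronously. Data processing handle█
The architecture validates user sessions reliably. The process monitors threa░
                                                                             ░
The pipeline processes thread pools sequentially.                            ░
The pipeline optimizes log entries concurrently. This module coordinates data░
Data processing transforms database records incrementally. The architecture t░
The architecture generates data streams concurrently. Each component coordina░
Data processing processes database records efficiently.                      ░
The process transforms queue items reliably. The architecture manages user se░
This module processes database records asynchronously.                       ░
The system monitors network connections asynchronously.                      ░
Error handling maintains network connections sequentially. The framework anal░
                                                                             ░
Each component analyzes thread pools incrementally.                          ░
                                                                             ░
                                                                             ░
                                                                             ░
                                                                             ░
                                                                             ░
                                                                             ░
                                                                             ▼


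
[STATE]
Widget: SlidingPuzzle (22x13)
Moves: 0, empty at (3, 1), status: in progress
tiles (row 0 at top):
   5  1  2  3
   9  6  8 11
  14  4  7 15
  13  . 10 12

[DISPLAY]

┌────┬────┬────┬────┐ 
│  5 │  1 │  2 │  3 │ 
├────┼────┼────┼────┤ 
│  9 │  6 │  8 │ 11 │ 
├────┼────┼────┼────┤ 
│ 14 │  4 │  7 │ 15 │ 
├────┼────┼────┼────┤ 
│ 13 │    │ 10 │ 12 │ 
└────┴────┴────┴────┘ 
Moves: 0              
                      
                      
                      


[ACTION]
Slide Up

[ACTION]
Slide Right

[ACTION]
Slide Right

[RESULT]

┌────┬────┬────┬────┐ 
│  5 │  1 │  2 │  3 │ 
├────┼────┼────┼────┤ 
│  9 │  6 │  8 │ 11 │ 
├────┼────┼────┼────┤ 
│ 14 │  4 │  7 │ 15 │ 
├────┼────┼────┼────┤ 
│    │ 13 │ 10 │ 12 │ 
└────┴────┴────┴────┘ 
Moves: 1              
                      
                      
                      


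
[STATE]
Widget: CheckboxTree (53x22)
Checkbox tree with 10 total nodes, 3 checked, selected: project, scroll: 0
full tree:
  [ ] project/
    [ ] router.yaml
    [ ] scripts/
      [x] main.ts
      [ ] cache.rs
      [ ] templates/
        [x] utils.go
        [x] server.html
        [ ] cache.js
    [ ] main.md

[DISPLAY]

>[-] project/                                        
   [ ] router.yaml                                   
   [-] scripts/                                      
     [x] main.ts                                     
     [ ] cache.rs                                    
     [-] templates/                                  
       [x] utils.go                                  
       [x] server.html                               
       [ ] cache.js                                  
   [ ] main.md                                       
                                                     
                                                     
                                                     
                                                     
                                                     
                                                     
                                                     
                                                     
                                                     
                                                     
                                                     
                                                     


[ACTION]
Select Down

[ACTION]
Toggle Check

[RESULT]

 [-] project/                                        
>  [x] router.yaml                                   
   [-] scripts/                                      
     [x] main.ts                                     
     [ ] cache.rs                                    
     [-] templates/                                  
       [x] utils.go                                  
       [x] server.html                               
       [ ] cache.js                                  
   [ ] main.md                                       
                                                     
                                                     
                                                     
                                                     
                                                     
                                                     
                                                     
                                                     
                                                     
                                                     
                                                     
                                                     


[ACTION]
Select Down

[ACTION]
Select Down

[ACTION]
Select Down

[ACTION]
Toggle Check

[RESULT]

 [-] project/                                        
   [x] router.yaml                                   
   [-] scripts/                                      
     [x] main.ts                                     
>    [x] cache.rs                                    
     [-] templates/                                  
       [x] utils.go                                  
       [x] server.html                               
       [ ] cache.js                                  
   [ ] main.md                                       
                                                     
                                                     
                                                     
                                                     
                                                     
                                                     
                                                     
                                                     
                                                     
                                                     
                                                     
                                                     


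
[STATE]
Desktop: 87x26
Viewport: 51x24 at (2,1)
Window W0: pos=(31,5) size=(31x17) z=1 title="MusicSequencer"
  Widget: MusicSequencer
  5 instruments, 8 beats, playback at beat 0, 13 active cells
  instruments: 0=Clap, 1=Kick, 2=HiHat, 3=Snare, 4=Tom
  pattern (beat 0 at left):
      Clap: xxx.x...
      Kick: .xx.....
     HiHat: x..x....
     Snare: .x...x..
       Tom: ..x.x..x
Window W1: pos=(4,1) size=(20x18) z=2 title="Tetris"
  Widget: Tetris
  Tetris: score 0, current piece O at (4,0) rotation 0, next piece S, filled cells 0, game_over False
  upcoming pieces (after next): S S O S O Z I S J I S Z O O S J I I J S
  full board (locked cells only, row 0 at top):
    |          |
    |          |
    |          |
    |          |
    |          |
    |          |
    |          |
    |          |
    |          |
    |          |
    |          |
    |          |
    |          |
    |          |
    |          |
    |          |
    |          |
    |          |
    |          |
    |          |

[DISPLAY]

  ┏━━━━━━━━━━━━━━━━━━┓                             
  ┃ Tetris           ┃                             
  ┠──────────────────┨                             
  ┃                  ┃                             
  ┃                  ┃       ┏━━━━━━━━━━━━━━━━━━━━━
  ┃                  ┃       ┃ MusicSequencer      
  ┃                  ┃       ┠─────────────────────
  ┃                  ┃       ┃      ▼1234567       
  ┃                  ┃       ┃  Clap███·█···       
  ┃                  ┃       ┃  Kick·██·····       
  ┃                  ┃       ┃ HiHat█··█····       
  ┃                  ┃       ┃ Snare·█···█··       
  ┃                  ┃       ┃   Tom··█·█··█       
  ┃                  ┃       ┃                     
  ┃                  ┃       ┃                     
  ┃                  ┃       ┃                     
  ┃                  ┃       ┃                     
  ┗━━━━━━━━━━━━━━━━━━┛       ┃                     
                             ┃                     
                             ┃                     
                             ┗━━━━━━━━━━━━━━━━━━━━━
                                                   
                                                   
                                                   


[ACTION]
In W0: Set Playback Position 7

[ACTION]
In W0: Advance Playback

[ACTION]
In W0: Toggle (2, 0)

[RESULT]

  ┏━━━━━━━━━━━━━━━━━━┓                             
  ┃ Tetris           ┃                             
  ┠──────────────────┨                             
  ┃                  ┃                             
  ┃                  ┃       ┏━━━━━━━━━━━━━━━━━━━━━
  ┃                  ┃       ┃ MusicSequencer      
  ┃                  ┃       ┠─────────────────────
  ┃                  ┃       ┃      ▼1234567       
  ┃                  ┃       ┃  Clap███·█···       
  ┃                  ┃       ┃  Kick·██·····       
  ┃                  ┃       ┃ HiHat···█····       
  ┃                  ┃       ┃ Snare·█···█··       
  ┃                  ┃       ┃   Tom··█·█··█       
  ┃                  ┃       ┃                     
  ┃                  ┃       ┃                     
  ┃                  ┃       ┃                     
  ┃                  ┃       ┃                     
  ┗━━━━━━━━━━━━━━━━━━┛       ┃                     
                             ┃                     
                             ┃                     
                             ┗━━━━━━━━━━━━━━━━━━━━━
                                                   
                                                   
                                                   


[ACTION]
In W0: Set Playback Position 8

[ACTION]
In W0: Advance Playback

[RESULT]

  ┏━━━━━━━━━━━━━━━━━━┓                             
  ┃ Tetris           ┃                             
  ┠──────────────────┨                             
  ┃                  ┃                             
  ┃                  ┃       ┏━━━━━━━━━━━━━━━━━━━━━
  ┃                  ┃       ┃ MusicSequencer      
  ┃                  ┃       ┠─────────────────────
  ┃                  ┃       ┃      0▼234567       
  ┃                  ┃       ┃  Clap███·█···       
  ┃                  ┃       ┃  Kick·██·····       
  ┃                  ┃       ┃ HiHat···█····       
  ┃                  ┃       ┃ Snare·█···█··       
  ┃                  ┃       ┃   Tom··█·█··█       
  ┃                  ┃       ┃                     
  ┃                  ┃       ┃                     
  ┃                  ┃       ┃                     
  ┃                  ┃       ┃                     
  ┗━━━━━━━━━━━━━━━━━━┛       ┃                     
                             ┃                     
                             ┃                     
                             ┗━━━━━━━━━━━━━━━━━━━━━
                                                   
                                                   
                                                   
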